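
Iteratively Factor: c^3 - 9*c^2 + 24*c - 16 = (c - 4)*(c^2 - 5*c + 4) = (c - 4)*(c - 1)*(c - 4)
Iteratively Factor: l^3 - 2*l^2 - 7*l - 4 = (l + 1)*(l^2 - 3*l - 4) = (l - 4)*(l + 1)*(l + 1)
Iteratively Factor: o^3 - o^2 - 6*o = (o + 2)*(o^2 - 3*o) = (o - 3)*(o + 2)*(o)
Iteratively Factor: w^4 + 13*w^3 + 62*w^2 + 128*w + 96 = (w + 4)*(w^3 + 9*w^2 + 26*w + 24) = (w + 2)*(w + 4)*(w^2 + 7*w + 12) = (w + 2)*(w + 3)*(w + 4)*(w + 4)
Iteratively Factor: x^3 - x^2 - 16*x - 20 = (x - 5)*(x^2 + 4*x + 4) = (x - 5)*(x + 2)*(x + 2)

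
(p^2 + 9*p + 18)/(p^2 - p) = (p^2 + 9*p + 18)/(p*(p - 1))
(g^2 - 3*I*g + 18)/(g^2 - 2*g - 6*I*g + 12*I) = (g + 3*I)/(g - 2)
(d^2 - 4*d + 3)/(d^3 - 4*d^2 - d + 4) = (d - 3)/(d^2 - 3*d - 4)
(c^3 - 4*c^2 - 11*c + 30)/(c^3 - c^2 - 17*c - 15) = (c - 2)/(c + 1)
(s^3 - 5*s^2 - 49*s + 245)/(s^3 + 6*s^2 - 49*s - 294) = (s - 5)/(s + 6)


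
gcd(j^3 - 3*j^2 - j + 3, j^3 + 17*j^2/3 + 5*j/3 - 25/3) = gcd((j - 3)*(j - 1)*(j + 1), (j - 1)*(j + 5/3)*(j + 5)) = j - 1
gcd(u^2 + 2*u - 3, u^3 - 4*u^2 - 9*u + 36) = u + 3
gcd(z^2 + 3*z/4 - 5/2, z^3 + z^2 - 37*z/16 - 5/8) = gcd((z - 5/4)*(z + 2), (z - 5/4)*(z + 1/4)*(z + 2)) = z^2 + 3*z/4 - 5/2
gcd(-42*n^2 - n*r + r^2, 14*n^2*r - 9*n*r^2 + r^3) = -7*n + r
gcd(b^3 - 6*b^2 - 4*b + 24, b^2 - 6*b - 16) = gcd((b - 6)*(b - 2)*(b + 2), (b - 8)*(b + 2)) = b + 2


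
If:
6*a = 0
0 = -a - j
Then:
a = 0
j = 0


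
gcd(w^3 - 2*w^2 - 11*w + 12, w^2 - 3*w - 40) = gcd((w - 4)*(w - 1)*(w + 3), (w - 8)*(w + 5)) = 1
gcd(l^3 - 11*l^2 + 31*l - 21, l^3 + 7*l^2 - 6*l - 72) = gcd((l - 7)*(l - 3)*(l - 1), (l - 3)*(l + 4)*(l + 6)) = l - 3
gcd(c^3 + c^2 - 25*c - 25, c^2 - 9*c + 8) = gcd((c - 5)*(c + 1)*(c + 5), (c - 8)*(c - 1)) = 1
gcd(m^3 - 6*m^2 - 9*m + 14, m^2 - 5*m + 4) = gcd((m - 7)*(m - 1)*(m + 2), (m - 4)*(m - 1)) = m - 1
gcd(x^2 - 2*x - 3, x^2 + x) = x + 1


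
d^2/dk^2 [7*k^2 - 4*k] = 14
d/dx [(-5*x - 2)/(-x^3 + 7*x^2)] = (-10*x^2 + 29*x + 28)/(x^3*(x^2 - 14*x + 49))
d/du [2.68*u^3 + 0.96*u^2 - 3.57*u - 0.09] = 8.04*u^2 + 1.92*u - 3.57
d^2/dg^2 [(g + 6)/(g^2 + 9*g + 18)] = 2/(g^3 + 9*g^2 + 27*g + 27)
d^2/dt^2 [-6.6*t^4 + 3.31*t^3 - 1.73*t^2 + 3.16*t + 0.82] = -79.2*t^2 + 19.86*t - 3.46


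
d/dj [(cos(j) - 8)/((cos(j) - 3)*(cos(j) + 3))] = (cos(j)^2 - 16*cos(j) + 9)*sin(j)/((cos(j) - 3)^2*(cos(j) + 3)^2)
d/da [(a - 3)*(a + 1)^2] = (a + 1)*(3*a - 5)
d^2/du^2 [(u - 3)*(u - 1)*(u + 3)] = 6*u - 2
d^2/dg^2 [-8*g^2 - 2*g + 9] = -16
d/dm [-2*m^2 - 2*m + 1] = -4*m - 2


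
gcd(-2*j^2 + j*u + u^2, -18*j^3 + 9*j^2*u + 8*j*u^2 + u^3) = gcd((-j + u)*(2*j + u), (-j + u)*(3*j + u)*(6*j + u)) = -j + u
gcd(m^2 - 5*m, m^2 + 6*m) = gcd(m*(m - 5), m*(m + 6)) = m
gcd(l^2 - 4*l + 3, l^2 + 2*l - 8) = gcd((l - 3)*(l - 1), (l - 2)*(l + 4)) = 1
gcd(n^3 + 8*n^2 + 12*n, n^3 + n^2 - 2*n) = n^2 + 2*n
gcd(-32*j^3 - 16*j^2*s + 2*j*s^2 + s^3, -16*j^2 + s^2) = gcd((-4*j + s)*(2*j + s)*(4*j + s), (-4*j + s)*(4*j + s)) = -16*j^2 + s^2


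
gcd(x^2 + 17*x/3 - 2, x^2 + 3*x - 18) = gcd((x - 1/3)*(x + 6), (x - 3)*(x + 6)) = x + 6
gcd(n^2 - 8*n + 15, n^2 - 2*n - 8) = 1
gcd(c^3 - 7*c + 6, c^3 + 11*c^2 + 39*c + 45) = c + 3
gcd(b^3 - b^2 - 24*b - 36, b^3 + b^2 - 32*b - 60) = b^2 - 4*b - 12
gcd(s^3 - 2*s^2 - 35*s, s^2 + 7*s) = s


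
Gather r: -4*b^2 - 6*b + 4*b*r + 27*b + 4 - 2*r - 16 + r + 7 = -4*b^2 + 21*b + r*(4*b - 1) - 5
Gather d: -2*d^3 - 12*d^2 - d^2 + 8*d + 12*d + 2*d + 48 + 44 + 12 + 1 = -2*d^3 - 13*d^2 + 22*d + 105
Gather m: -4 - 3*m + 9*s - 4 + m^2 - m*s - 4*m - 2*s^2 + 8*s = m^2 + m*(-s - 7) - 2*s^2 + 17*s - 8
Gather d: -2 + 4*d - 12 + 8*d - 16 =12*d - 30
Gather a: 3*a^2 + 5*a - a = 3*a^2 + 4*a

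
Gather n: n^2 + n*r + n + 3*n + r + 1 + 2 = n^2 + n*(r + 4) + r + 3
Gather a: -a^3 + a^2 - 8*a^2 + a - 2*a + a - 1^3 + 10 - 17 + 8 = -a^3 - 7*a^2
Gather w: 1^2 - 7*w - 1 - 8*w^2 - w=-8*w^2 - 8*w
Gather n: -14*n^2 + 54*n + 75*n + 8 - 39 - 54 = -14*n^2 + 129*n - 85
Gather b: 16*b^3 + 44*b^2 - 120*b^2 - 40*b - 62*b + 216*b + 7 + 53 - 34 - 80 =16*b^3 - 76*b^2 + 114*b - 54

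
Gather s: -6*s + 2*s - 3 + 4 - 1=-4*s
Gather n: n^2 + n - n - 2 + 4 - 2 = n^2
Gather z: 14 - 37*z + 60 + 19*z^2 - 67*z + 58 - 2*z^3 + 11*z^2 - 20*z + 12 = -2*z^3 + 30*z^2 - 124*z + 144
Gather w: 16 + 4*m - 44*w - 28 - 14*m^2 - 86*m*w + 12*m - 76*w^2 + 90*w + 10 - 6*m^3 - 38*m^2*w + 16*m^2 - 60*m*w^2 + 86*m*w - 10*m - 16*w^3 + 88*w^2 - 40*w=-6*m^3 + 2*m^2 + 6*m - 16*w^3 + w^2*(12 - 60*m) + w*(6 - 38*m^2) - 2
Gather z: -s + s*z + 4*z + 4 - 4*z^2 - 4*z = s*z - s - 4*z^2 + 4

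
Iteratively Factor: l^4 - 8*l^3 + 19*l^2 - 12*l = (l)*(l^3 - 8*l^2 + 19*l - 12) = l*(l - 3)*(l^2 - 5*l + 4) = l*(l - 3)*(l - 1)*(l - 4)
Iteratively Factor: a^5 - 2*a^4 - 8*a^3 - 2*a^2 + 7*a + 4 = (a + 1)*(a^4 - 3*a^3 - 5*a^2 + 3*a + 4) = (a + 1)^2*(a^3 - 4*a^2 - a + 4) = (a - 4)*(a + 1)^2*(a^2 - 1) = (a - 4)*(a + 1)^3*(a - 1)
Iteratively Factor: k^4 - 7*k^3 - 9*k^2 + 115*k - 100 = (k - 5)*(k^3 - 2*k^2 - 19*k + 20) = (k - 5)^2*(k^2 + 3*k - 4) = (k - 5)^2*(k + 4)*(k - 1)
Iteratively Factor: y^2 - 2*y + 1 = (y - 1)*(y - 1)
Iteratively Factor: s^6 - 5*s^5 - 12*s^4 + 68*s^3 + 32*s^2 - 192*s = (s - 4)*(s^5 - s^4 - 16*s^3 + 4*s^2 + 48*s) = s*(s - 4)*(s^4 - s^3 - 16*s^2 + 4*s + 48) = s*(s - 4)*(s + 3)*(s^3 - 4*s^2 - 4*s + 16) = s*(s - 4)*(s - 2)*(s + 3)*(s^2 - 2*s - 8) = s*(s - 4)^2*(s - 2)*(s + 3)*(s + 2)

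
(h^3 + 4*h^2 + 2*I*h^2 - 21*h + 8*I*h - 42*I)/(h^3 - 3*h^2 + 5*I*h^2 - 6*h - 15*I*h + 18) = (h + 7)/(h + 3*I)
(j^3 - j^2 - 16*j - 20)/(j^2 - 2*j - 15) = (j^2 + 4*j + 4)/(j + 3)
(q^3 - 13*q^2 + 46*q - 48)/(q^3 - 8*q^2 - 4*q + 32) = (q - 3)/(q + 2)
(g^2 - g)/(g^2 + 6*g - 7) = g/(g + 7)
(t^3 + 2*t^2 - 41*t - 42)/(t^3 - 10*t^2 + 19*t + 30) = (t + 7)/(t - 5)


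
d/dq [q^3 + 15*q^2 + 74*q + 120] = 3*q^2 + 30*q + 74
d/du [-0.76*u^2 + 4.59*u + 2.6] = 4.59 - 1.52*u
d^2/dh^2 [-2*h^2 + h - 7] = -4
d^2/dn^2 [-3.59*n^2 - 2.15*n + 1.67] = -7.18000000000000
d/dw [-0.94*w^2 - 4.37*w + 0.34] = -1.88*w - 4.37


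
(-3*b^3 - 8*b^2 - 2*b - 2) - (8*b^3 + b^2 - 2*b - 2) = -11*b^3 - 9*b^2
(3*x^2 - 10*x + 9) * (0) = 0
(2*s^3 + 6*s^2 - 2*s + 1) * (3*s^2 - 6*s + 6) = 6*s^5 + 6*s^4 - 30*s^3 + 51*s^2 - 18*s + 6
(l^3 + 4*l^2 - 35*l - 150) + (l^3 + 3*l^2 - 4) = 2*l^3 + 7*l^2 - 35*l - 154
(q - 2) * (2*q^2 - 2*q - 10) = 2*q^3 - 6*q^2 - 6*q + 20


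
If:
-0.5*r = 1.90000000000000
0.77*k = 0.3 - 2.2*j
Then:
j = 0.136363636363636 - 0.35*k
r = -3.80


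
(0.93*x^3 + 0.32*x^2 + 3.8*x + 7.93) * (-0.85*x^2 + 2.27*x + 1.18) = -0.7905*x^5 + 1.8391*x^4 - 1.4062*x^3 + 2.2631*x^2 + 22.4851*x + 9.3574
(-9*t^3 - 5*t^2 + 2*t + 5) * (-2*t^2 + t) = 18*t^5 + t^4 - 9*t^3 - 8*t^2 + 5*t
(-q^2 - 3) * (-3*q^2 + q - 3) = 3*q^4 - q^3 + 12*q^2 - 3*q + 9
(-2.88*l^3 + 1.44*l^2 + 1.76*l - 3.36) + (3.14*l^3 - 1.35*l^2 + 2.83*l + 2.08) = 0.26*l^3 + 0.0899999999999999*l^2 + 4.59*l - 1.28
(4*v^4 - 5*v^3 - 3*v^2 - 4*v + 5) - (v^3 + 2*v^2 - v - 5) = 4*v^4 - 6*v^3 - 5*v^2 - 3*v + 10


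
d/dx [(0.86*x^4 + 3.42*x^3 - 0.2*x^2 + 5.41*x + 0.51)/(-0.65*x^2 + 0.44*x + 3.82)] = (-1.118*x^5 - 1.0878*x^4 + 16.1504*x^3 + 42.6217*x^2 - 0.865*x + 20.4418)/(0.4225*x^4 - 0.572*x^3 - 4.7724*x^2 + 3.3616*x + 14.5924)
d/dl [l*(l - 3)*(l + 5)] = 3*l^2 + 4*l - 15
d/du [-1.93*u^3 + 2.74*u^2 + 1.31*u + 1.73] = -5.79*u^2 + 5.48*u + 1.31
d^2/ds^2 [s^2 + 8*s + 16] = 2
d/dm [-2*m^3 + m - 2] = 1 - 6*m^2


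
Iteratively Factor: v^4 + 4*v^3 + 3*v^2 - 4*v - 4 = (v - 1)*(v^3 + 5*v^2 + 8*v + 4) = (v - 1)*(v + 2)*(v^2 + 3*v + 2) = (v - 1)*(v + 2)^2*(v + 1)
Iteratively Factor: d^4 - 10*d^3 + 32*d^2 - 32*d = (d - 4)*(d^3 - 6*d^2 + 8*d) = (d - 4)*(d - 2)*(d^2 - 4*d) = d*(d - 4)*(d - 2)*(d - 4)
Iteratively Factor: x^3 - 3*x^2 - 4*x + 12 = (x - 2)*(x^2 - x - 6) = (x - 2)*(x + 2)*(x - 3)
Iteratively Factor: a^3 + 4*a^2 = (a + 4)*(a^2) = a*(a + 4)*(a)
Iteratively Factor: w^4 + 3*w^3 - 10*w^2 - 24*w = (w)*(w^3 + 3*w^2 - 10*w - 24) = w*(w + 4)*(w^2 - w - 6) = w*(w + 2)*(w + 4)*(w - 3)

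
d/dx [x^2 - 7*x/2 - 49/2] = 2*x - 7/2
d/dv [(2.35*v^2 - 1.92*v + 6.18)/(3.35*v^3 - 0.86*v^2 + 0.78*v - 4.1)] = (-7.8725*v^4 + 12.864*v^3 - 61.9272*v^2 - 8.6404*v + 3.0516)/(11.2225*v^6 - 5.762*v^5 + 5.9656*v^4 - 28.8116*v^3 + 7.6604*v^2 - 6.396*v + 16.81)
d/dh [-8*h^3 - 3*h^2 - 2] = 6*h*(-4*h - 1)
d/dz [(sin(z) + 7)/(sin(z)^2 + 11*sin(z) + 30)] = (-14*sin(z) + cos(z)^2 - 48)*cos(z)/(sin(z)^2 + 11*sin(z) + 30)^2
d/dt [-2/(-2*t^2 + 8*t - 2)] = 2*(2 - t)/(t^2 - 4*t + 1)^2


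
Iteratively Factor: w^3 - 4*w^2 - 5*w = (w - 5)*(w^2 + w) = w*(w - 5)*(w + 1)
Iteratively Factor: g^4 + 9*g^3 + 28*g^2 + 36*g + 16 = (g + 2)*(g^3 + 7*g^2 + 14*g + 8) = (g + 2)^2*(g^2 + 5*g + 4) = (g + 2)^2*(g + 4)*(g + 1)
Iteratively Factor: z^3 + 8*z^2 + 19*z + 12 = (z + 4)*(z^2 + 4*z + 3) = (z + 1)*(z + 4)*(z + 3)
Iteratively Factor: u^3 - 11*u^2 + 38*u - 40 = (u - 2)*(u^2 - 9*u + 20) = (u - 4)*(u - 2)*(u - 5)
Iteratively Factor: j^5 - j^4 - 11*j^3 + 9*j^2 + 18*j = (j)*(j^4 - j^3 - 11*j^2 + 9*j + 18) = j*(j + 1)*(j^3 - 2*j^2 - 9*j + 18) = j*(j + 1)*(j + 3)*(j^2 - 5*j + 6) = j*(j - 3)*(j + 1)*(j + 3)*(j - 2)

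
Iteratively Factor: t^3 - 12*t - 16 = (t - 4)*(t^2 + 4*t + 4) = (t - 4)*(t + 2)*(t + 2)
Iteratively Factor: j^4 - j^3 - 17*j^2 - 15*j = (j + 3)*(j^3 - 4*j^2 - 5*j) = (j - 5)*(j + 3)*(j^2 + j) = j*(j - 5)*(j + 3)*(j + 1)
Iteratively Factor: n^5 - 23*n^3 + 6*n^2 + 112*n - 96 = (n + 3)*(n^4 - 3*n^3 - 14*n^2 + 48*n - 32) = (n - 1)*(n + 3)*(n^3 - 2*n^2 - 16*n + 32) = (n - 4)*(n - 1)*(n + 3)*(n^2 + 2*n - 8) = (n - 4)*(n - 2)*(n - 1)*(n + 3)*(n + 4)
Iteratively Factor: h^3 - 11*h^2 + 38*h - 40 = (h - 5)*(h^2 - 6*h + 8) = (h - 5)*(h - 2)*(h - 4)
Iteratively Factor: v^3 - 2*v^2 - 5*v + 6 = (v + 2)*(v^2 - 4*v + 3) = (v - 3)*(v + 2)*(v - 1)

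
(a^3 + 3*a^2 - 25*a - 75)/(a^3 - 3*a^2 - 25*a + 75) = (a + 3)/(a - 3)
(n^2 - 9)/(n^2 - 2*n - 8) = (9 - n^2)/(-n^2 + 2*n + 8)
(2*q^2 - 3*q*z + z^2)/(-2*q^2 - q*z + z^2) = (-q + z)/(q + z)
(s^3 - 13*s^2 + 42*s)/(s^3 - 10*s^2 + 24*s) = (s - 7)/(s - 4)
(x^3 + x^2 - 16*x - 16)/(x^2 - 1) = (x^2 - 16)/(x - 1)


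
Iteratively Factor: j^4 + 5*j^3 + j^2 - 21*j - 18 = (j - 2)*(j^3 + 7*j^2 + 15*j + 9) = (j - 2)*(j + 3)*(j^2 + 4*j + 3) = (j - 2)*(j + 3)^2*(j + 1)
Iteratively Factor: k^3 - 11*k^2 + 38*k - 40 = (k - 4)*(k^2 - 7*k + 10) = (k - 4)*(k - 2)*(k - 5)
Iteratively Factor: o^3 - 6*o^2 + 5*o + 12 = (o - 4)*(o^2 - 2*o - 3) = (o - 4)*(o + 1)*(o - 3)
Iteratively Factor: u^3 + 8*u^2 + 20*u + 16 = (u + 2)*(u^2 + 6*u + 8) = (u + 2)*(u + 4)*(u + 2)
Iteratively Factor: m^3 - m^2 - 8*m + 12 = (m + 3)*(m^2 - 4*m + 4) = (m - 2)*(m + 3)*(m - 2)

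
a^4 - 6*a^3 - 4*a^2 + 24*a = a*(a - 6)*(a - 2)*(a + 2)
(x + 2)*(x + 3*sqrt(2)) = x^2 + 2*x + 3*sqrt(2)*x + 6*sqrt(2)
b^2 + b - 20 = (b - 4)*(b + 5)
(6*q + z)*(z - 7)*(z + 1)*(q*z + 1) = 6*q^2*z^3 - 36*q^2*z^2 - 42*q^2*z + q*z^4 - 6*q*z^3 - q*z^2 - 36*q*z - 42*q + z^3 - 6*z^2 - 7*z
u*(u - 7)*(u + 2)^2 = u^4 - 3*u^3 - 24*u^2 - 28*u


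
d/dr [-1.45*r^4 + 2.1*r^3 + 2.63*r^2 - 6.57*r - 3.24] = -5.8*r^3 + 6.3*r^2 + 5.26*r - 6.57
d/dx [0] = 0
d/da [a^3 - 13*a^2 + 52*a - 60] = 3*a^2 - 26*a + 52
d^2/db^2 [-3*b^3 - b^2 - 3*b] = -18*b - 2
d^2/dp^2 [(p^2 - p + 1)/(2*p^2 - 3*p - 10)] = 2*(2*p^3 + 72*p^2 - 78*p + 159)/(8*p^6 - 36*p^5 - 66*p^4 + 333*p^3 + 330*p^2 - 900*p - 1000)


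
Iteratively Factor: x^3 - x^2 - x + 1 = (x + 1)*(x^2 - 2*x + 1) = (x - 1)*(x + 1)*(x - 1)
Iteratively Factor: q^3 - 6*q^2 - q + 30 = (q - 5)*(q^2 - q - 6) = (q - 5)*(q + 2)*(q - 3)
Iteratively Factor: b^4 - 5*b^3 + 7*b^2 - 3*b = (b - 1)*(b^3 - 4*b^2 + 3*b) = b*(b - 1)*(b^2 - 4*b + 3) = b*(b - 1)^2*(b - 3)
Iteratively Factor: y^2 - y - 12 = (y - 4)*(y + 3)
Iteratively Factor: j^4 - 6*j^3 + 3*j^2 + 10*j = (j + 1)*(j^3 - 7*j^2 + 10*j) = (j - 5)*(j + 1)*(j^2 - 2*j) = (j - 5)*(j - 2)*(j + 1)*(j)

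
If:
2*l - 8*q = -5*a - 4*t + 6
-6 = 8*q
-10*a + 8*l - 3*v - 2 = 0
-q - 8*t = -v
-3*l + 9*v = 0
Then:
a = -167/1360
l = 15/136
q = -3/4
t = 107/1088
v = 5/136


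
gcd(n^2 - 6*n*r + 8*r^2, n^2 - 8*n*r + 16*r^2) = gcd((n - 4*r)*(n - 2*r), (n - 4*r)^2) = -n + 4*r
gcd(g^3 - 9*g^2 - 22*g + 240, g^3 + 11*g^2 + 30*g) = g + 5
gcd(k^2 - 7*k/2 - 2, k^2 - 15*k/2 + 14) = k - 4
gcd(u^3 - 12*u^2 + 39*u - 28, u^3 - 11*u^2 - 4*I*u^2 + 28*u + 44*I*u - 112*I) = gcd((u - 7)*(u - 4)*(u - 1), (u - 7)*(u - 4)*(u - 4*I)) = u^2 - 11*u + 28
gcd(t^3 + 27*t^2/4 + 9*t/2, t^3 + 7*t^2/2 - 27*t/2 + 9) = t + 6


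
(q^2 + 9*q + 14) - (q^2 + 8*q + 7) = q + 7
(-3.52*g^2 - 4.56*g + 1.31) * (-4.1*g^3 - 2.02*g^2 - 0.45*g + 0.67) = 14.432*g^5 + 25.8064*g^4 + 5.4242*g^3 - 2.9526*g^2 - 3.6447*g + 0.8777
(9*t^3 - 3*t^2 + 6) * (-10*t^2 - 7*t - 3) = -90*t^5 - 33*t^4 - 6*t^3 - 51*t^2 - 42*t - 18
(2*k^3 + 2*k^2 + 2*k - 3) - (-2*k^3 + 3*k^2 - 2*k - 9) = 4*k^3 - k^2 + 4*k + 6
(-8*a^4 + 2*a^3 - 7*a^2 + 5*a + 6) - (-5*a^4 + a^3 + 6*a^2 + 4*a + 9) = -3*a^4 + a^3 - 13*a^2 + a - 3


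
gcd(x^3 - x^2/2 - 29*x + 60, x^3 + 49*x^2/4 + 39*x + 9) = x + 6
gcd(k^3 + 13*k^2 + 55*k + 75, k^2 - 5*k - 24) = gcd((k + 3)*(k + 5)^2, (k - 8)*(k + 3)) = k + 3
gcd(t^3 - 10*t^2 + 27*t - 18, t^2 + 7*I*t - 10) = 1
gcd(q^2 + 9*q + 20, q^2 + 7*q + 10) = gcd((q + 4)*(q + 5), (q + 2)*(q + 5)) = q + 5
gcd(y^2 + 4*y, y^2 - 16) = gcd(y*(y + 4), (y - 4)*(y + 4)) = y + 4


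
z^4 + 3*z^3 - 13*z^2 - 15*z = z*(z - 3)*(z + 1)*(z + 5)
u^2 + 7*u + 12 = (u + 3)*(u + 4)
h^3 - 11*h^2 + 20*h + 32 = (h - 8)*(h - 4)*(h + 1)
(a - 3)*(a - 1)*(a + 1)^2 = a^4 - 2*a^3 - 4*a^2 + 2*a + 3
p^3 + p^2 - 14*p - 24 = (p - 4)*(p + 2)*(p + 3)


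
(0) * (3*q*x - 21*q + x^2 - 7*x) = 0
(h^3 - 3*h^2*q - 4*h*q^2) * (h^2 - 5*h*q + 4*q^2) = h^5 - 8*h^4*q + 15*h^3*q^2 + 8*h^2*q^3 - 16*h*q^4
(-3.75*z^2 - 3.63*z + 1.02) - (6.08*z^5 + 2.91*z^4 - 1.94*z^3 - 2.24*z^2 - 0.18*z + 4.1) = -6.08*z^5 - 2.91*z^4 + 1.94*z^3 - 1.51*z^2 - 3.45*z - 3.08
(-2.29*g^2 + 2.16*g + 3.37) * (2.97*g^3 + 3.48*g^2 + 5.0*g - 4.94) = -6.8013*g^5 - 1.554*g^4 + 6.0757*g^3 + 33.8402*g^2 + 6.1796*g - 16.6478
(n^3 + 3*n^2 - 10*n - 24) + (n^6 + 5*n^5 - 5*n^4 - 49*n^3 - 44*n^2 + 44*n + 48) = n^6 + 5*n^5 - 5*n^4 - 48*n^3 - 41*n^2 + 34*n + 24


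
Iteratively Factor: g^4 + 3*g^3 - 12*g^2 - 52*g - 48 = (g - 4)*(g^3 + 7*g^2 + 16*g + 12) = (g - 4)*(g + 3)*(g^2 + 4*g + 4) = (g - 4)*(g + 2)*(g + 3)*(g + 2)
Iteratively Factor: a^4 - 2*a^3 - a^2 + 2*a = (a - 2)*(a^3 - a) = a*(a - 2)*(a^2 - 1) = a*(a - 2)*(a + 1)*(a - 1)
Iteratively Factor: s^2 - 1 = (s - 1)*(s + 1)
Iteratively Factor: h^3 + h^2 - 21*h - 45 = (h - 5)*(h^2 + 6*h + 9) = (h - 5)*(h + 3)*(h + 3)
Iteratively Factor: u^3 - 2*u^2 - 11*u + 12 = (u + 3)*(u^2 - 5*u + 4) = (u - 4)*(u + 3)*(u - 1)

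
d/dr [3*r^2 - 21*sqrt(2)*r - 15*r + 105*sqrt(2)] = 6*r - 21*sqrt(2) - 15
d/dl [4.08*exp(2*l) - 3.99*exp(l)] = (8.16*exp(l) - 3.99)*exp(l)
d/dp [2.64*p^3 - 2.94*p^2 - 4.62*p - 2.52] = 7.92*p^2 - 5.88*p - 4.62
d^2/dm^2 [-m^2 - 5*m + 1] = -2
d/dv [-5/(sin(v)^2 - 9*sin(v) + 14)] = 5*(2*sin(v) - 9)*cos(v)/(sin(v)^2 - 9*sin(v) + 14)^2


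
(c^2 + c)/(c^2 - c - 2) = c/(c - 2)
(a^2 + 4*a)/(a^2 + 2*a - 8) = a/(a - 2)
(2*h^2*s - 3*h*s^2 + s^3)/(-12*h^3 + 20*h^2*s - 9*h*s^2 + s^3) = s/(-6*h + s)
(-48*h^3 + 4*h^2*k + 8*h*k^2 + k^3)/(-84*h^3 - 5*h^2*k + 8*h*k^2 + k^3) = (12*h^2 - 4*h*k - k^2)/(21*h^2 - 4*h*k - k^2)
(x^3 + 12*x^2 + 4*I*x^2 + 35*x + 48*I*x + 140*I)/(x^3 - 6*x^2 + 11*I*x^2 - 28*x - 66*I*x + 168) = (x^2 + 12*x + 35)/(x^2 + x*(-6 + 7*I) - 42*I)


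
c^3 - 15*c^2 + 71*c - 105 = (c - 7)*(c - 5)*(c - 3)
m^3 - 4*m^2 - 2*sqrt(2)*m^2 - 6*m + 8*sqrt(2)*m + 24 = (m - 4)*(m - 3*sqrt(2))*(m + sqrt(2))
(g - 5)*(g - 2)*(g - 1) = g^3 - 8*g^2 + 17*g - 10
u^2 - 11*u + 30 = (u - 6)*(u - 5)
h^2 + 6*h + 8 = (h + 2)*(h + 4)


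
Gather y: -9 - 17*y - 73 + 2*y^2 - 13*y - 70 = 2*y^2 - 30*y - 152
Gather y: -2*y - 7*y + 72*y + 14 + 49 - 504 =63*y - 441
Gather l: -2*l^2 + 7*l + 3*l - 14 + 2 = -2*l^2 + 10*l - 12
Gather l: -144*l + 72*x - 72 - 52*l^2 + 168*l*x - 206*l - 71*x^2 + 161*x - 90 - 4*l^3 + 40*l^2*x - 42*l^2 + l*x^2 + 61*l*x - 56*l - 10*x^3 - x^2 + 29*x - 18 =-4*l^3 + l^2*(40*x - 94) + l*(x^2 + 229*x - 406) - 10*x^3 - 72*x^2 + 262*x - 180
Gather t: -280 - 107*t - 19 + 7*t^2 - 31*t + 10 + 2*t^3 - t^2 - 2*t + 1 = 2*t^3 + 6*t^2 - 140*t - 288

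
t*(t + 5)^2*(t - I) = t^4 + 10*t^3 - I*t^3 + 25*t^2 - 10*I*t^2 - 25*I*t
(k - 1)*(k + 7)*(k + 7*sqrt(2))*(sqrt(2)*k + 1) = sqrt(2)*k^4 + 6*sqrt(2)*k^3 + 15*k^3 + 90*k^2 - 105*k + 42*sqrt(2)*k - 49*sqrt(2)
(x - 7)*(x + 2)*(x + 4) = x^3 - x^2 - 34*x - 56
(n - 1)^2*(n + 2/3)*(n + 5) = n^4 + 11*n^3/3 - 7*n^2 - n + 10/3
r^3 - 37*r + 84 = (r - 4)*(r - 3)*(r + 7)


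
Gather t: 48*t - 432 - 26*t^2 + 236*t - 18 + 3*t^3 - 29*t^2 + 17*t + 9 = 3*t^3 - 55*t^2 + 301*t - 441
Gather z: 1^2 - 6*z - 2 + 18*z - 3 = 12*z - 4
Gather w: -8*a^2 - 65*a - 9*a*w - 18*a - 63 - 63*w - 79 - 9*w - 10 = -8*a^2 - 83*a + w*(-9*a - 72) - 152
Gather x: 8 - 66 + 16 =-42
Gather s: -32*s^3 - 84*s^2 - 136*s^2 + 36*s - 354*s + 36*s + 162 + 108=-32*s^3 - 220*s^2 - 282*s + 270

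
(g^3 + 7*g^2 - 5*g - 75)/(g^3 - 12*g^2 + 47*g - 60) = (g^2 + 10*g + 25)/(g^2 - 9*g + 20)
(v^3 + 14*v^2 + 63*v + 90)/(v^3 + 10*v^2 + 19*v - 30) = (v + 3)/(v - 1)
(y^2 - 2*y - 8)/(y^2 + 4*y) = (y^2 - 2*y - 8)/(y*(y + 4))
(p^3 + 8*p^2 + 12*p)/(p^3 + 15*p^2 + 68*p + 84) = p/(p + 7)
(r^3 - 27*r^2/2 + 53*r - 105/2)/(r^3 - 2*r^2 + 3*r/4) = 2*(r^2 - 12*r + 35)/(r*(2*r - 1))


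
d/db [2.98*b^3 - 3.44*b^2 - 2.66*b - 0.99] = 8.94*b^2 - 6.88*b - 2.66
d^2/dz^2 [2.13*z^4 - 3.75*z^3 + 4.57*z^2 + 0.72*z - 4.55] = 25.56*z^2 - 22.5*z + 9.14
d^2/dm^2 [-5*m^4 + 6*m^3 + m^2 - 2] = -60*m^2 + 36*m + 2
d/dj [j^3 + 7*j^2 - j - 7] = 3*j^2 + 14*j - 1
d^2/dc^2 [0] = 0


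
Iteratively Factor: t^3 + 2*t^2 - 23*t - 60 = (t + 3)*(t^2 - t - 20) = (t + 3)*(t + 4)*(t - 5)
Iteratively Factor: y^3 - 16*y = (y - 4)*(y^2 + 4*y) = (y - 4)*(y + 4)*(y)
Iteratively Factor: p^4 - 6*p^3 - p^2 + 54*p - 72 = (p - 4)*(p^3 - 2*p^2 - 9*p + 18) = (p - 4)*(p - 2)*(p^2 - 9) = (p - 4)*(p - 2)*(p + 3)*(p - 3)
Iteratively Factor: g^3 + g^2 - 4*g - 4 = (g + 2)*(g^2 - g - 2) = (g - 2)*(g + 2)*(g + 1)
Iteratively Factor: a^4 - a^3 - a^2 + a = (a)*(a^3 - a^2 - a + 1) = a*(a - 1)*(a^2 - 1) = a*(a - 1)*(a + 1)*(a - 1)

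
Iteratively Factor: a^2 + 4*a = (a)*(a + 4)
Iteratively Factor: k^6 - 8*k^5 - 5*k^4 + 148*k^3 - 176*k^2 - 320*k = (k - 5)*(k^5 - 3*k^4 - 20*k^3 + 48*k^2 + 64*k) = (k - 5)*(k + 1)*(k^4 - 4*k^3 - 16*k^2 + 64*k) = (k - 5)*(k - 4)*(k + 1)*(k^3 - 16*k) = (k - 5)*(k - 4)^2*(k + 1)*(k^2 + 4*k) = k*(k - 5)*(k - 4)^2*(k + 1)*(k + 4)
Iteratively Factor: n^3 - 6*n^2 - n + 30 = (n - 5)*(n^2 - n - 6) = (n - 5)*(n + 2)*(n - 3)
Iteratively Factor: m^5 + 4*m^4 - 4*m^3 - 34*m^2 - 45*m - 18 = (m + 3)*(m^4 + m^3 - 7*m^2 - 13*m - 6) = (m + 1)*(m + 3)*(m^3 - 7*m - 6) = (m + 1)*(m + 2)*(m + 3)*(m^2 - 2*m - 3) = (m - 3)*(m + 1)*(m + 2)*(m + 3)*(m + 1)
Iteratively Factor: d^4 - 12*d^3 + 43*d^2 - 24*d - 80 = (d - 4)*(d^3 - 8*d^2 + 11*d + 20) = (d - 4)*(d + 1)*(d^2 - 9*d + 20) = (d - 5)*(d - 4)*(d + 1)*(d - 4)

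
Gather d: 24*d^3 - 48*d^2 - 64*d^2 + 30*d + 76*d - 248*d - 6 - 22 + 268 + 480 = 24*d^3 - 112*d^2 - 142*d + 720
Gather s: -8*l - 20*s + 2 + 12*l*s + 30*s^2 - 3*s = -8*l + 30*s^2 + s*(12*l - 23) + 2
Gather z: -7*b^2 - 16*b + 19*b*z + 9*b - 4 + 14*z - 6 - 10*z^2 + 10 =-7*b^2 - 7*b - 10*z^2 + z*(19*b + 14)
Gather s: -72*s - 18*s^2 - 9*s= -18*s^2 - 81*s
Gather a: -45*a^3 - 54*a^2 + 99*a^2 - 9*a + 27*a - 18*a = -45*a^3 + 45*a^2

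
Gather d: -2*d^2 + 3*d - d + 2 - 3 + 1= -2*d^2 + 2*d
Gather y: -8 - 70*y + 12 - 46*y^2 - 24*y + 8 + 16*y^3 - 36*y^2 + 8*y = 16*y^3 - 82*y^2 - 86*y + 12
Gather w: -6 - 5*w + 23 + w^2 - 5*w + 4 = w^2 - 10*w + 21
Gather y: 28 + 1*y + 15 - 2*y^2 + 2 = -2*y^2 + y + 45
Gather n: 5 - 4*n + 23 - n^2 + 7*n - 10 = -n^2 + 3*n + 18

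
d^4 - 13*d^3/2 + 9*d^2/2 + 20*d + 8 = (d - 4)^2*(d + 1/2)*(d + 1)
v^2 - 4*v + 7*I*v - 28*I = (v - 4)*(v + 7*I)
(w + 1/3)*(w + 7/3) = w^2 + 8*w/3 + 7/9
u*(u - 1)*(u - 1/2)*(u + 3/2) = u^4 - 7*u^2/4 + 3*u/4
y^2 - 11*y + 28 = (y - 7)*(y - 4)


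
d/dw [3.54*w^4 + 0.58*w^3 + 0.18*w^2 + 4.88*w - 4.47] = 14.16*w^3 + 1.74*w^2 + 0.36*w + 4.88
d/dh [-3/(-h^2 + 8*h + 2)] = 6*(4 - h)/(-h^2 + 8*h + 2)^2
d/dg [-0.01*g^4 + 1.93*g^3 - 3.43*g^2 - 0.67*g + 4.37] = -0.04*g^3 + 5.79*g^2 - 6.86*g - 0.67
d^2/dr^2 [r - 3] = 0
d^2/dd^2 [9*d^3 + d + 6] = 54*d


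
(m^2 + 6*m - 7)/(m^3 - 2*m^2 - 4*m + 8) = (m^2 + 6*m - 7)/(m^3 - 2*m^2 - 4*m + 8)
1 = 1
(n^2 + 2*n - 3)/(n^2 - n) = (n + 3)/n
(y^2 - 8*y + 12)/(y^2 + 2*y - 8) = (y - 6)/(y + 4)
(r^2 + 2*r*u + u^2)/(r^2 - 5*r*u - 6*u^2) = (r + u)/(r - 6*u)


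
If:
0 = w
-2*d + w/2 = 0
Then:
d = 0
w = 0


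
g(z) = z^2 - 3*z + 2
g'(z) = 2*z - 3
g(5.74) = 17.73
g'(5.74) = 8.48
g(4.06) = 6.30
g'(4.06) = 5.12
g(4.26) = 7.37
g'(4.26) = 5.52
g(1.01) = -0.01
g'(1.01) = -0.98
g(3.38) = 3.28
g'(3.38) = 3.76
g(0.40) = 0.96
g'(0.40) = -2.20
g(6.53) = 25.05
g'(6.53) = 10.06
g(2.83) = 1.52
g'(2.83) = 2.66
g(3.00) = 2.00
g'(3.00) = 3.00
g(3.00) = 2.00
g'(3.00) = 3.00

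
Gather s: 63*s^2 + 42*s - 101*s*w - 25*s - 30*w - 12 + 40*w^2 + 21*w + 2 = 63*s^2 + s*(17 - 101*w) + 40*w^2 - 9*w - 10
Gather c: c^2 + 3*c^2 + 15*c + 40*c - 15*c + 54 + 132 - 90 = 4*c^2 + 40*c + 96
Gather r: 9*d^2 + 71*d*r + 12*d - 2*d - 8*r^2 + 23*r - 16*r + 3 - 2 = 9*d^2 + 10*d - 8*r^2 + r*(71*d + 7) + 1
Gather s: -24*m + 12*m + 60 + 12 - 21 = 51 - 12*m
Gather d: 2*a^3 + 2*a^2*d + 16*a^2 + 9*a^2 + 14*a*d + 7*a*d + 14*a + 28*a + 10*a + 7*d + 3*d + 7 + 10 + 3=2*a^3 + 25*a^2 + 52*a + d*(2*a^2 + 21*a + 10) + 20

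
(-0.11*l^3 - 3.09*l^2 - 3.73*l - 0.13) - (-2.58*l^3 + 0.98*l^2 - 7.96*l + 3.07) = 2.47*l^3 - 4.07*l^2 + 4.23*l - 3.2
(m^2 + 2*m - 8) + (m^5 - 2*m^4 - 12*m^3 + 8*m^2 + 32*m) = m^5 - 2*m^4 - 12*m^3 + 9*m^2 + 34*m - 8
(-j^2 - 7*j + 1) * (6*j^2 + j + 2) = -6*j^4 - 43*j^3 - 3*j^2 - 13*j + 2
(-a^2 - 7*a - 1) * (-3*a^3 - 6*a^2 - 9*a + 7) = 3*a^5 + 27*a^4 + 54*a^3 + 62*a^2 - 40*a - 7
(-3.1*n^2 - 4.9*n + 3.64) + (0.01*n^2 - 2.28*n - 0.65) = -3.09*n^2 - 7.18*n + 2.99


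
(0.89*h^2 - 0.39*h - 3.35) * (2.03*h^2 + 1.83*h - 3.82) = 1.8067*h^4 + 0.837*h^3 - 10.914*h^2 - 4.6407*h + 12.797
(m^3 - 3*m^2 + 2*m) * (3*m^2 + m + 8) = 3*m^5 - 8*m^4 + 11*m^3 - 22*m^2 + 16*m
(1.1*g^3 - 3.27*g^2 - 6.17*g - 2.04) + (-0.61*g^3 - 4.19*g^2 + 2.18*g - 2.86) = 0.49*g^3 - 7.46*g^2 - 3.99*g - 4.9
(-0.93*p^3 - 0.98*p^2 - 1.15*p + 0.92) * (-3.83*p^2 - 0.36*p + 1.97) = 3.5619*p^5 + 4.0882*p^4 + 2.9252*p^3 - 5.0402*p^2 - 2.5967*p + 1.8124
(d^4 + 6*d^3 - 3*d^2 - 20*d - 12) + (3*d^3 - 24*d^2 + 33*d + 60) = d^4 + 9*d^3 - 27*d^2 + 13*d + 48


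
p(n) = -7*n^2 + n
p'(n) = 1 - 14*n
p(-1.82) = -25.01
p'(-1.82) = 26.48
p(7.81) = -419.16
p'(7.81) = -108.34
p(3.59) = -86.63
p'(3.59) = -49.26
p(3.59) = -86.63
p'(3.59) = -49.26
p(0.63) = -2.15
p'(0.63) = -7.82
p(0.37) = -0.59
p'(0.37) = -4.18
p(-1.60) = -19.52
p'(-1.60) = 23.40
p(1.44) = -13.08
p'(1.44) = -19.16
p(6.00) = -246.00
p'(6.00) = -83.00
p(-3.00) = -66.00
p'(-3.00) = 43.00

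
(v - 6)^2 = v^2 - 12*v + 36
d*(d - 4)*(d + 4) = d^3 - 16*d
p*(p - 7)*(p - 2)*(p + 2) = p^4 - 7*p^3 - 4*p^2 + 28*p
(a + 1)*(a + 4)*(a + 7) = a^3 + 12*a^2 + 39*a + 28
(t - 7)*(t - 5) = t^2 - 12*t + 35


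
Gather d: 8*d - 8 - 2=8*d - 10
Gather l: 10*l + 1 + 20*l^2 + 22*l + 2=20*l^2 + 32*l + 3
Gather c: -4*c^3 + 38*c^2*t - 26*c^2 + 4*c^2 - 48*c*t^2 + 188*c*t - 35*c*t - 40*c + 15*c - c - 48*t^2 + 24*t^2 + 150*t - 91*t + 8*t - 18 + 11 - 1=-4*c^3 + c^2*(38*t - 22) + c*(-48*t^2 + 153*t - 26) - 24*t^2 + 67*t - 8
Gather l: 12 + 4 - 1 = 15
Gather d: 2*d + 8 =2*d + 8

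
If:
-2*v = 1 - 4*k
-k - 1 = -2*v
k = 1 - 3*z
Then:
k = 2/3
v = 5/6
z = 1/9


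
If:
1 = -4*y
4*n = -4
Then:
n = -1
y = -1/4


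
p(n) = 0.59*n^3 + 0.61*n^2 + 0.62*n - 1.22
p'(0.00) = 0.62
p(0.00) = -1.22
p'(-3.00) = 12.89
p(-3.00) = -13.52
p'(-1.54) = 2.94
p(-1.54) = -2.88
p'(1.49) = 6.37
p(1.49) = 3.01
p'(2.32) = 12.98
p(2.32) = 10.87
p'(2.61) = 15.86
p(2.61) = 15.04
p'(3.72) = 29.65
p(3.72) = 39.90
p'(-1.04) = 1.27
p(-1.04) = -1.87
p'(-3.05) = 13.36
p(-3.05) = -14.18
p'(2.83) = 18.25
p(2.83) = 18.79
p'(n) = 1.77*n^2 + 1.22*n + 0.62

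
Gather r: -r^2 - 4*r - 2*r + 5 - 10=-r^2 - 6*r - 5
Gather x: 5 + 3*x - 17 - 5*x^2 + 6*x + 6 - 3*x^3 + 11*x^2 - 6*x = -3*x^3 + 6*x^2 + 3*x - 6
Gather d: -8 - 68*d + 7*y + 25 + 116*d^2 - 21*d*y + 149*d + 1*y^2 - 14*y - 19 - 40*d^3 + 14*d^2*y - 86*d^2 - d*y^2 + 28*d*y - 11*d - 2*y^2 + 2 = -40*d^3 + d^2*(14*y + 30) + d*(-y^2 + 7*y + 70) - y^2 - 7*y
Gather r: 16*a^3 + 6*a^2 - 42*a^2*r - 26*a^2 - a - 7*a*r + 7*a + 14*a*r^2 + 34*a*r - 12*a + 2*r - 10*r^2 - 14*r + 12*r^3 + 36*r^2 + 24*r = 16*a^3 - 20*a^2 - 6*a + 12*r^3 + r^2*(14*a + 26) + r*(-42*a^2 + 27*a + 12)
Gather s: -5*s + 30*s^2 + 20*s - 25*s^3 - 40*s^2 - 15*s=-25*s^3 - 10*s^2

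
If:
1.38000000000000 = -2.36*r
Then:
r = -0.58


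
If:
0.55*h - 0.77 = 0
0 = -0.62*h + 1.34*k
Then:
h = 1.40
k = 0.65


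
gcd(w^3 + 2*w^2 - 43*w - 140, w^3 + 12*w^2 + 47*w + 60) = w^2 + 9*w + 20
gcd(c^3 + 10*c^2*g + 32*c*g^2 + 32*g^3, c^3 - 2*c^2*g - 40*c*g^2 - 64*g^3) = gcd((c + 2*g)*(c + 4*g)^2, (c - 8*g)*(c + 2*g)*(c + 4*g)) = c^2 + 6*c*g + 8*g^2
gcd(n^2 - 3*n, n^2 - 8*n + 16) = 1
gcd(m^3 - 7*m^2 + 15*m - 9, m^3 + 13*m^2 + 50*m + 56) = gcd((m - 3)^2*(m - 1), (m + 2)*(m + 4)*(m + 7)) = 1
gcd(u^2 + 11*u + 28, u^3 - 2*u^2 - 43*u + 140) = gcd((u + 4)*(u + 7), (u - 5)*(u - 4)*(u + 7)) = u + 7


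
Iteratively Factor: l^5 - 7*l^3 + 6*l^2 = (l - 2)*(l^4 + 2*l^3 - 3*l^2) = (l - 2)*(l + 3)*(l^3 - l^2) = l*(l - 2)*(l + 3)*(l^2 - l) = l^2*(l - 2)*(l + 3)*(l - 1)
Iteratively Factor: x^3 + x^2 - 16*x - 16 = (x + 4)*(x^2 - 3*x - 4) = (x + 1)*(x + 4)*(x - 4)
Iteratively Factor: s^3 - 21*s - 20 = (s + 1)*(s^2 - s - 20) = (s + 1)*(s + 4)*(s - 5)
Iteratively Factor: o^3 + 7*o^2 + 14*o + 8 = (o + 4)*(o^2 + 3*o + 2) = (o + 1)*(o + 4)*(o + 2)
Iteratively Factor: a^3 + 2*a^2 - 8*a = (a + 4)*(a^2 - 2*a) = a*(a + 4)*(a - 2)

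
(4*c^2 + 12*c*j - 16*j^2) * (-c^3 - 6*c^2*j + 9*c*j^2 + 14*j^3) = -4*c^5 - 36*c^4*j - 20*c^3*j^2 + 260*c^2*j^3 + 24*c*j^4 - 224*j^5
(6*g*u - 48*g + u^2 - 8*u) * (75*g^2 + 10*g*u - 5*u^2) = 450*g^3*u - 3600*g^3 + 135*g^2*u^2 - 1080*g^2*u - 20*g*u^3 + 160*g*u^2 - 5*u^4 + 40*u^3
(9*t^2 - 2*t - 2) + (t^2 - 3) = 10*t^2 - 2*t - 5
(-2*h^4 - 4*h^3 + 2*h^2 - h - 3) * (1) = -2*h^4 - 4*h^3 + 2*h^2 - h - 3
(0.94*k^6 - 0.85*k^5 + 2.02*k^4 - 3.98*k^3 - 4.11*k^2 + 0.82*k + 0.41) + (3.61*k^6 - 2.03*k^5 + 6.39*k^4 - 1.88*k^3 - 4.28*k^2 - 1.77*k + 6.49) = 4.55*k^6 - 2.88*k^5 + 8.41*k^4 - 5.86*k^3 - 8.39*k^2 - 0.95*k + 6.9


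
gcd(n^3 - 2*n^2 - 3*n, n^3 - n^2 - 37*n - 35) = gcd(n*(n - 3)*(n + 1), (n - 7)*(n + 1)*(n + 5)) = n + 1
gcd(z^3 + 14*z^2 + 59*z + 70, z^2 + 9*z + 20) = z + 5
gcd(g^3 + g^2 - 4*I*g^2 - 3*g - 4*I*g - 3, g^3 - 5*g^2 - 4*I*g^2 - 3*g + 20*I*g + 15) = g^2 - 4*I*g - 3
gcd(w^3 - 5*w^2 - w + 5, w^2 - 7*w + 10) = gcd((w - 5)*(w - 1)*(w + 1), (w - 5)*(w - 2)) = w - 5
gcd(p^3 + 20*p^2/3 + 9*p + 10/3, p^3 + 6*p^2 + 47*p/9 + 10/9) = p^2 + 17*p/3 + 10/3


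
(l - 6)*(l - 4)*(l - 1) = l^3 - 11*l^2 + 34*l - 24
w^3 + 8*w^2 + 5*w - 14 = (w - 1)*(w + 2)*(w + 7)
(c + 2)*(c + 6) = c^2 + 8*c + 12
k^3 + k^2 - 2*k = k*(k - 1)*(k + 2)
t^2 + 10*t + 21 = (t + 3)*(t + 7)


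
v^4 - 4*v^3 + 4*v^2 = v^2*(v - 2)^2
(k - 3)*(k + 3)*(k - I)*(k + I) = k^4 - 8*k^2 - 9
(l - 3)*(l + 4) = l^2 + l - 12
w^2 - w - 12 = (w - 4)*(w + 3)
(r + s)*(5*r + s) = 5*r^2 + 6*r*s + s^2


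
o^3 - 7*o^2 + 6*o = o*(o - 6)*(o - 1)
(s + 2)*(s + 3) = s^2 + 5*s + 6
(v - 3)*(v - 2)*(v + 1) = v^3 - 4*v^2 + v + 6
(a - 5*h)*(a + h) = a^2 - 4*a*h - 5*h^2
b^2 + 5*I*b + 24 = (b - 3*I)*(b + 8*I)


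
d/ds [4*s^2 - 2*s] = 8*s - 2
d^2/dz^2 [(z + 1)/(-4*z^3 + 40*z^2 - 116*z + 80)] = (-(z + 1)*(3*z^2 - 20*z + 29)^2 + (3*z^2 - 20*z + (z + 1)*(3*z - 10) + 29)*(z^3 - 10*z^2 + 29*z - 20))/(2*(z^3 - 10*z^2 + 29*z - 20)^3)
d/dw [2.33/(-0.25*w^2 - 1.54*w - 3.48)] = (1.165*w + 3.5882)/(0.25*w^2 + 1.54*w + 3.48)^2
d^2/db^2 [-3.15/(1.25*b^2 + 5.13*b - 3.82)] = (9.84375*b^2 + 40.39875*b - 3.15*(2.5*b + 5.13)*(5.0*b + 10.26) - 30.0825)/(1.25*b^2 + 5.13*b - 3.82)^3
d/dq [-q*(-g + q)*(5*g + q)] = 5*g^2 - 8*g*q - 3*q^2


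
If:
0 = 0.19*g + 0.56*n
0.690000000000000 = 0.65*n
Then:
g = -3.13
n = 1.06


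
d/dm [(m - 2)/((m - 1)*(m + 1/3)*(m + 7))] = 3*(-6*m^3 - m^2 + 76*m - 37)/(9*m^6 + 114*m^5 + 271*m^4 - 612*m^3 - 41*m^2 + 210*m + 49)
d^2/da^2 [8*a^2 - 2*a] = 16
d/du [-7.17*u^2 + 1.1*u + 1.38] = 1.1 - 14.34*u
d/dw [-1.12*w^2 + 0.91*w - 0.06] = 0.91 - 2.24*w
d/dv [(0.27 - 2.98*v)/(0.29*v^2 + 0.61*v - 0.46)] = (0.8642*v^2 - 0.1566*v + 1.2061)/(0.0841*v^4 + 0.3538*v^3 + 0.1053*v^2 - 0.5612*v + 0.2116)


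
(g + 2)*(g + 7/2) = g^2 + 11*g/2 + 7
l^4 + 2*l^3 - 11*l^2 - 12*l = l*(l - 3)*(l + 1)*(l + 4)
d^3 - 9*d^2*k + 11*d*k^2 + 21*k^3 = (d - 7*k)*(d - 3*k)*(d + k)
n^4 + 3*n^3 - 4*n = n*(n - 1)*(n + 2)^2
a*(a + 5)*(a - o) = a^3 - a^2*o + 5*a^2 - 5*a*o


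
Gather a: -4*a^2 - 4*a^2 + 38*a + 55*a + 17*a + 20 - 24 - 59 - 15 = -8*a^2 + 110*a - 78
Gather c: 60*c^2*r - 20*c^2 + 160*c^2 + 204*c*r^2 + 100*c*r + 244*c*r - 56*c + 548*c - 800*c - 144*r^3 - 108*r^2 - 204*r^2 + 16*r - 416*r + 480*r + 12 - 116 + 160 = c^2*(60*r + 140) + c*(204*r^2 + 344*r - 308) - 144*r^3 - 312*r^2 + 80*r + 56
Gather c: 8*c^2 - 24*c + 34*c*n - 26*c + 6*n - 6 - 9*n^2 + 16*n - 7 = 8*c^2 + c*(34*n - 50) - 9*n^2 + 22*n - 13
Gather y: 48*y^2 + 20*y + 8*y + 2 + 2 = 48*y^2 + 28*y + 4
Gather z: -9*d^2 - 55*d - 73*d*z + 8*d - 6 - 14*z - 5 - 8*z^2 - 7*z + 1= -9*d^2 - 47*d - 8*z^2 + z*(-73*d - 21) - 10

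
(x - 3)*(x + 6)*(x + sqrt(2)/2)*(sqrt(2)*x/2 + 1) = sqrt(2)*x^4/2 + 3*x^3/2 + 3*sqrt(2)*x^3/2 - 17*sqrt(2)*x^2/2 + 9*x^2/2 - 27*x + 3*sqrt(2)*x/2 - 9*sqrt(2)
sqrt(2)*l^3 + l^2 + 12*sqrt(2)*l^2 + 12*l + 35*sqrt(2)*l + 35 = (l + 5)*(l + 7)*(sqrt(2)*l + 1)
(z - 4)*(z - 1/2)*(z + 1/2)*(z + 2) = z^4 - 2*z^3 - 33*z^2/4 + z/2 + 2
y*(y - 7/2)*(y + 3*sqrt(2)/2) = y^3 - 7*y^2/2 + 3*sqrt(2)*y^2/2 - 21*sqrt(2)*y/4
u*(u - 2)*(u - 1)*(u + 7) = u^4 + 4*u^3 - 19*u^2 + 14*u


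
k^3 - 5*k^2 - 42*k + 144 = (k - 8)*(k - 3)*(k + 6)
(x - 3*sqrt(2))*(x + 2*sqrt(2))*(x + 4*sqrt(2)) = x^3 + 3*sqrt(2)*x^2 - 20*x - 48*sqrt(2)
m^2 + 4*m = m*(m + 4)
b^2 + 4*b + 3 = (b + 1)*(b + 3)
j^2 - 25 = (j - 5)*(j + 5)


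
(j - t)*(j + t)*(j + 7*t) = j^3 + 7*j^2*t - j*t^2 - 7*t^3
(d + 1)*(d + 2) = d^2 + 3*d + 2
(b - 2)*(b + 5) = b^2 + 3*b - 10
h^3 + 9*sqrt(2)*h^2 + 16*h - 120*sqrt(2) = (h - 2*sqrt(2))*(h + 5*sqrt(2))*(h + 6*sqrt(2))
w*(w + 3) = w^2 + 3*w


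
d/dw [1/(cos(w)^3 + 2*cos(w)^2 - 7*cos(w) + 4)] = (3*cos(w) + 7)*sin(w)/((cos(w) - 1)^3*(cos(w) + 4)^2)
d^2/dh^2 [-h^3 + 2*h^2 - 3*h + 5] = 4 - 6*h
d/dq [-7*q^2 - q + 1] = -14*q - 1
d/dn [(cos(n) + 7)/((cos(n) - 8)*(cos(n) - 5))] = (cos(n)^2 + 14*cos(n) - 131)*sin(n)/((cos(n) - 8)^2*(cos(n) - 5)^2)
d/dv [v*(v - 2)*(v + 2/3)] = 3*v^2 - 8*v/3 - 4/3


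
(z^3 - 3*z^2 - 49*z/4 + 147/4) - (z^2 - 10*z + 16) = z^3 - 4*z^2 - 9*z/4 + 83/4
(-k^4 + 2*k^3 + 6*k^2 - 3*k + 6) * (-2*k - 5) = 2*k^5 + k^4 - 22*k^3 - 24*k^2 + 3*k - 30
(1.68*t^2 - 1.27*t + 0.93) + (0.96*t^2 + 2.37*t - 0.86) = 2.64*t^2 + 1.1*t + 0.0700000000000001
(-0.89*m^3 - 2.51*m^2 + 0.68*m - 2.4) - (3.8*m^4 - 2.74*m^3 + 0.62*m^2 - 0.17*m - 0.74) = -3.8*m^4 + 1.85*m^3 - 3.13*m^2 + 0.85*m - 1.66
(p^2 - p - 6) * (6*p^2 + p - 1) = 6*p^4 - 5*p^3 - 38*p^2 - 5*p + 6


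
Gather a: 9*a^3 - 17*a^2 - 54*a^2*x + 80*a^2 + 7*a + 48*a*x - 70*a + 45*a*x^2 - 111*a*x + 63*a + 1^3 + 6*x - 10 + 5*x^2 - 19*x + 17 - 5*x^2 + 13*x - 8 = 9*a^3 + a^2*(63 - 54*x) + a*(45*x^2 - 63*x)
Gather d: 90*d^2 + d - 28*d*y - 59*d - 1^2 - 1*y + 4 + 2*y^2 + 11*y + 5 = 90*d^2 + d*(-28*y - 58) + 2*y^2 + 10*y + 8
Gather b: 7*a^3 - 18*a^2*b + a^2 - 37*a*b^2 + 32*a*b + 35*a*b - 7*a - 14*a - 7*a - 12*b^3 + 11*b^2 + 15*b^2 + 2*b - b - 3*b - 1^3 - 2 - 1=7*a^3 + a^2 - 28*a - 12*b^3 + b^2*(26 - 37*a) + b*(-18*a^2 + 67*a - 2) - 4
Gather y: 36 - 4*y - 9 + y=27 - 3*y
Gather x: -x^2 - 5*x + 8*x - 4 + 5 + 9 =-x^2 + 3*x + 10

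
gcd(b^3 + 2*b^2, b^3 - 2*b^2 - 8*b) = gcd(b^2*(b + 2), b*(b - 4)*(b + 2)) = b^2 + 2*b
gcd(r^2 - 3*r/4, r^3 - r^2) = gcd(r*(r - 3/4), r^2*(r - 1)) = r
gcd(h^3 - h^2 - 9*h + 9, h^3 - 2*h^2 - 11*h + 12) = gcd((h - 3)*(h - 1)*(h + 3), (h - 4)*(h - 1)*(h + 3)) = h^2 + 2*h - 3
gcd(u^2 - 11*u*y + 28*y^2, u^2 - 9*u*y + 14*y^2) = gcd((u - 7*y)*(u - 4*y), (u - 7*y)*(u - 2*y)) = -u + 7*y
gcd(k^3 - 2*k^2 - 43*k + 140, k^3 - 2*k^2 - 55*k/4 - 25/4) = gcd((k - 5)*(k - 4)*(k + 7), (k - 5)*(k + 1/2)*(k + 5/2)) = k - 5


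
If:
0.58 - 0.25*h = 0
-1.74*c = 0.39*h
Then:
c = -0.52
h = 2.32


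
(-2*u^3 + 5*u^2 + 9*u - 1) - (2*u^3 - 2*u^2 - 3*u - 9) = -4*u^3 + 7*u^2 + 12*u + 8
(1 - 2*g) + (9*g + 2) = 7*g + 3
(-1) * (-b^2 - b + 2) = b^2 + b - 2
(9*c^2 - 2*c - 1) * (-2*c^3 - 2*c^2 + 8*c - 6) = -18*c^5 - 14*c^4 + 78*c^3 - 68*c^2 + 4*c + 6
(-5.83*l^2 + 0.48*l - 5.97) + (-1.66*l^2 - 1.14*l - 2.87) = -7.49*l^2 - 0.66*l - 8.84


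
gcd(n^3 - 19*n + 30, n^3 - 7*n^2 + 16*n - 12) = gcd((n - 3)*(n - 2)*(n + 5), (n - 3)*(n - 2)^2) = n^2 - 5*n + 6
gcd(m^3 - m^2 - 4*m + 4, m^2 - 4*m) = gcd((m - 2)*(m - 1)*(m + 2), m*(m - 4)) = 1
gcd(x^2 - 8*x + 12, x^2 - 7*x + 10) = x - 2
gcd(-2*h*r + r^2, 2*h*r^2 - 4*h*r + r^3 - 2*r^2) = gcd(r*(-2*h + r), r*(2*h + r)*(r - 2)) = r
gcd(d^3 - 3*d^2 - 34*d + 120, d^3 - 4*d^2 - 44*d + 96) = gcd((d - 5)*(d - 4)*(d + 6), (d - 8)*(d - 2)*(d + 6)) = d + 6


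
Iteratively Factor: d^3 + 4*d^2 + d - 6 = (d + 3)*(d^2 + d - 2) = (d - 1)*(d + 3)*(d + 2)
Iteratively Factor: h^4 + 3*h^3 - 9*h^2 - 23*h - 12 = (h + 1)*(h^3 + 2*h^2 - 11*h - 12) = (h - 3)*(h + 1)*(h^2 + 5*h + 4) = (h - 3)*(h + 1)*(h + 4)*(h + 1)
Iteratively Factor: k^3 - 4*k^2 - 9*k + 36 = (k + 3)*(k^2 - 7*k + 12) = (k - 4)*(k + 3)*(k - 3)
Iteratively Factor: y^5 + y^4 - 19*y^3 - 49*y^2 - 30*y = (y - 5)*(y^4 + 6*y^3 + 11*y^2 + 6*y) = (y - 5)*(y + 3)*(y^3 + 3*y^2 + 2*y) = (y - 5)*(y + 1)*(y + 3)*(y^2 + 2*y) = (y - 5)*(y + 1)*(y + 2)*(y + 3)*(y)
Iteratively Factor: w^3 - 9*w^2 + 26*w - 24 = (w - 3)*(w^2 - 6*w + 8) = (w - 3)*(w - 2)*(w - 4)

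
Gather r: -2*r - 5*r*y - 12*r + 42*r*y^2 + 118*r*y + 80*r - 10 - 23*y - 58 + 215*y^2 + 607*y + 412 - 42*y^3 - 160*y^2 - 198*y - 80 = r*(42*y^2 + 113*y + 66) - 42*y^3 + 55*y^2 + 386*y + 264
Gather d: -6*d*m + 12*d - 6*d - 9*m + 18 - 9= d*(6 - 6*m) - 9*m + 9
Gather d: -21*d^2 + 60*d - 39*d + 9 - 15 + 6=-21*d^2 + 21*d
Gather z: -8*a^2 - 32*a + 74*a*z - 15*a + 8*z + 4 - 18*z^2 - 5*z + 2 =-8*a^2 - 47*a - 18*z^2 + z*(74*a + 3) + 6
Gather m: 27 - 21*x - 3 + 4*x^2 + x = 4*x^2 - 20*x + 24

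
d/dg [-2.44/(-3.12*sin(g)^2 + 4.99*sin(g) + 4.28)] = (12.1756 - 15.2256*sin(g))*cos(g)/(-3.12*sin(g)^2 + 4.99*sin(g) + 4.28)^2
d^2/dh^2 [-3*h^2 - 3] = -6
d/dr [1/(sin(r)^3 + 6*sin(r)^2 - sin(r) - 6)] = (-3*sin(r)^2 - 12*sin(r) + 1)/((sin(r) + 6)^2*cos(r)^3)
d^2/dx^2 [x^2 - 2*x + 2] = 2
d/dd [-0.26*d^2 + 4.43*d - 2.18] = 4.43 - 0.52*d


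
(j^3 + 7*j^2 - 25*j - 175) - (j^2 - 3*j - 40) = j^3 + 6*j^2 - 22*j - 135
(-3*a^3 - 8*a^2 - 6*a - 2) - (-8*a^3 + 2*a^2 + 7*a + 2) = 5*a^3 - 10*a^2 - 13*a - 4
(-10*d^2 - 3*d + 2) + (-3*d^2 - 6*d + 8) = -13*d^2 - 9*d + 10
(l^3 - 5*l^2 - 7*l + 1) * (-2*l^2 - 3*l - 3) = -2*l^5 + 7*l^4 + 26*l^3 + 34*l^2 + 18*l - 3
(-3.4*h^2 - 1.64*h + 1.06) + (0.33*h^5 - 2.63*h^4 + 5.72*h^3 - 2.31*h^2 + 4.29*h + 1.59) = 0.33*h^5 - 2.63*h^4 + 5.72*h^3 - 5.71*h^2 + 2.65*h + 2.65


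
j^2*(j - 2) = j^3 - 2*j^2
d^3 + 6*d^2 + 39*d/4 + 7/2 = (d + 1/2)*(d + 2)*(d + 7/2)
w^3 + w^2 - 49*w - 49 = (w - 7)*(w + 1)*(w + 7)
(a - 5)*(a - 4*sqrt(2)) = a^2 - 4*sqrt(2)*a - 5*a + 20*sqrt(2)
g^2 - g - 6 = (g - 3)*(g + 2)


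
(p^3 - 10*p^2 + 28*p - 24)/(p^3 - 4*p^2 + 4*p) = (p - 6)/p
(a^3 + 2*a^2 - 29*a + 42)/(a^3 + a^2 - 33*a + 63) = (a - 2)/(a - 3)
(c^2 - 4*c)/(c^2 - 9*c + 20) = c/(c - 5)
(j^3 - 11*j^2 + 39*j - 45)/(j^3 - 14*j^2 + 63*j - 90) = (j - 3)/(j - 6)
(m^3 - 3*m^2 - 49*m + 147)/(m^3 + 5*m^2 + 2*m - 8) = (m^3 - 3*m^2 - 49*m + 147)/(m^3 + 5*m^2 + 2*m - 8)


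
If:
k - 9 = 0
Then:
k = 9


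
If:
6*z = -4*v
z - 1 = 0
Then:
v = -3/2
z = 1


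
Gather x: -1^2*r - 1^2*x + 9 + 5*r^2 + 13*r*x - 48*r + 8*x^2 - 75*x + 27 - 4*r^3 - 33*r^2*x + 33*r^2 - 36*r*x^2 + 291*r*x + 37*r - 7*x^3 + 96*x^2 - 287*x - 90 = -4*r^3 + 38*r^2 - 12*r - 7*x^3 + x^2*(104 - 36*r) + x*(-33*r^2 + 304*r - 363) - 54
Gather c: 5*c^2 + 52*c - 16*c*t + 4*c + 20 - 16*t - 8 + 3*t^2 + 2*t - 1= 5*c^2 + c*(56 - 16*t) + 3*t^2 - 14*t + 11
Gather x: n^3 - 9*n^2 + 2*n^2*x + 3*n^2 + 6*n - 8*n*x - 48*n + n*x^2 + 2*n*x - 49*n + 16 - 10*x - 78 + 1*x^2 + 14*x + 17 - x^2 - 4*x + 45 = n^3 - 6*n^2 + n*x^2 - 91*n + x*(2*n^2 - 6*n)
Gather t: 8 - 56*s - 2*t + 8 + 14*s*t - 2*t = -56*s + t*(14*s - 4) + 16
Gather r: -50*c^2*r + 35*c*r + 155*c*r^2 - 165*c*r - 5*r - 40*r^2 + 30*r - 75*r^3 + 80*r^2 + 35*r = -75*r^3 + r^2*(155*c + 40) + r*(-50*c^2 - 130*c + 60)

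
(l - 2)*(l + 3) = l^2 + l - 6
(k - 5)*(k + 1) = k^2 - 4*k - 5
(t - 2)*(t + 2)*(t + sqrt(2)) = t^3 + sqrt(2)*t^2 - 4*t - 4*sqrt(2)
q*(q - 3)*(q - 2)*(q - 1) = q^4 - 6*q^3 + 11*q^2 - 6*q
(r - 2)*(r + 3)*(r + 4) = r^3 + 5*r^2 - 2*r - 24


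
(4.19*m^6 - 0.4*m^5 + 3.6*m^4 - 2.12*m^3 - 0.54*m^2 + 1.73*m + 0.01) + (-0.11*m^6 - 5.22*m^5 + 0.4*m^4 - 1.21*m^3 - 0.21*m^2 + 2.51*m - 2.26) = 4.08*m^6 - 5.62*m^5 + 4.0*m^4 - 3.33*m^3 - 0.75*m^2 + 4.24*m - 2.25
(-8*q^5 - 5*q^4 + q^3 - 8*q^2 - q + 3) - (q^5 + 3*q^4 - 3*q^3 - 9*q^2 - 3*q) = -9*q^5 - 8*q^4 + 4*q^3 + q^2 + 2*q + 3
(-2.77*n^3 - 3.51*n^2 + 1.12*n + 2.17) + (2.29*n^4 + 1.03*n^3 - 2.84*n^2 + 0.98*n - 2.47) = 2.29*n^4 - 1.74*n^3 - 6.35*n^2 + 2.1*n - 0.3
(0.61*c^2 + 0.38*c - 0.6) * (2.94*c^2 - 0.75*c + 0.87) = 1.7934*c^4 + 0.6597*c^3 - 1.5183*c^2 + 0.7806*c - 0.522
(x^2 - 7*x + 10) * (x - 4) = x^3 - 11*x^2 + 38*x - 40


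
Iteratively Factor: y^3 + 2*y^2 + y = (y)*(y^2 + 2*y + 1) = y*(y + 1)*(y + 1)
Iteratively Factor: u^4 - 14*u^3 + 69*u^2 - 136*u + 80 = (u - 1)*(u^3 - 13*u^2 + 56*u - 80) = (u - 4)*(u - 1)*(u^2 - 9*u + 20) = (u - 4)^2*(u - 1)*(u - 5)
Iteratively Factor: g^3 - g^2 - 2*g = (g)*(g^2 - g - 2) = g*(g - 2)*(g + 1)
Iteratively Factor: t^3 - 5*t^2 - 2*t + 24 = (t - 3)*(t^2 - 2*t - 8) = (t - 4)*(t - 3)*(t + 2)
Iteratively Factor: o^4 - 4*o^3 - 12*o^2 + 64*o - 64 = (o - 2)*(o^3 - 2*o^2 - 16*o + 32) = (o - 4)*(o - 2)*(o^2 + 2*o - 8) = (o - 4)*(o - 2)*(o + 4)*(o - 2)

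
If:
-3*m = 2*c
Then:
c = -3*m/2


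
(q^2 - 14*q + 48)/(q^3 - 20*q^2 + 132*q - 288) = 1/(q - 6)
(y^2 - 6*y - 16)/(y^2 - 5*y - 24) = (y + 2)/(y + 3)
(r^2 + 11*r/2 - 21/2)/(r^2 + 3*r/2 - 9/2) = (r + 7)/(r + 3)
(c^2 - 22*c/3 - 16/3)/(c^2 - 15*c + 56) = (c + 2/3)/(c - 7)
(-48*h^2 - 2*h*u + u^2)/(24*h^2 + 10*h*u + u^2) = (-8*h + u)/(4*h + u)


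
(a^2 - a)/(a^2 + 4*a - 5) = a/(a + 5)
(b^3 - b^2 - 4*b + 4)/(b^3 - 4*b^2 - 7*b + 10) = (b - 2)/(b - 5)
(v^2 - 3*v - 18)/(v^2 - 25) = (v^2 - 3*v - 18)/(v^2 - 25)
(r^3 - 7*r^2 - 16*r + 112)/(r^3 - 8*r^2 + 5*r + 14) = (r^2 - 16)/(r^2 - r - 2)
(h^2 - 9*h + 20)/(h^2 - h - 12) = (h - 5)/(h + 3)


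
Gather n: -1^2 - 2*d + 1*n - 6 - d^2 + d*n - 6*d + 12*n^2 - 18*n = -d^2 - 8*d + 12*n^2 + n*(d - 17) - 7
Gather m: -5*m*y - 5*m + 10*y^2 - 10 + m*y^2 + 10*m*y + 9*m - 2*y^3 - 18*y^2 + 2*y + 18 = m*(y^2 + 5*y + 4) - 2*y^3 - 8*y^2 + 2*y + 8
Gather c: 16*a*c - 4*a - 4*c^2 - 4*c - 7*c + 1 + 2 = -4*a - 4*c^2 + c*(16*a - 11) + 3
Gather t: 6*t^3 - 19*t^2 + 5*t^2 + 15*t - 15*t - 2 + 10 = 6*t^3 - 14*t^2 + 8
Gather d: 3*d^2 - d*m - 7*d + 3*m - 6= 3*d^2 + d*(-m - 7) + 3*m - 6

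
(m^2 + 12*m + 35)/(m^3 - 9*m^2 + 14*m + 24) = (m^2 + 12*m + 35)/(m^3 - 9*m^2 + 14*m + 24)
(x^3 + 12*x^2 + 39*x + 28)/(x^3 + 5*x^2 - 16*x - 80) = (x^2 + 8*x + 7)/(x^2 + x - 20)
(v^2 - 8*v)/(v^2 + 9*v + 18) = v*(v - 8)/(v^2 + 9*v + 18)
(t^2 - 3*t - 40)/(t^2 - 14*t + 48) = (t + 5)/(t - 6)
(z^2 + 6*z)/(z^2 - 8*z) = (z + 6)/(z - 8)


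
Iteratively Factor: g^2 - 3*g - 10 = (g + 2)*(g - 5)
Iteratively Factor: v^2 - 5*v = (v - 5)*(v)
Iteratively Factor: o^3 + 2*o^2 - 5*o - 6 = (o - 2)*(o^2 + 4*o + 3) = (o - 2)*(o + 3)*(o + 1)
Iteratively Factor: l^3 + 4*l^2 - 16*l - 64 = (l - 4)*(l^2 + 8*l + 16) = (l - 4)*(l + 4)*(l + 4)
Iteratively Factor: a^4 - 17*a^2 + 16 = (a + 1)*(a^3 - a^2 - 16*a + 16) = (a - 4)*(a + 1)*(a^2 + 3*a - 4) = (a - 4)*(a + 1)*(a + 4)*(a - 1)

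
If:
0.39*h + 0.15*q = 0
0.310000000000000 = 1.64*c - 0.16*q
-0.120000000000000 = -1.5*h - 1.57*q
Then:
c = 0.20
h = -0.05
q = 0.12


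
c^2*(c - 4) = c^3 - 4*c^2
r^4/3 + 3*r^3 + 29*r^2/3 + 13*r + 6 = (r/3 + 1)*(r + 1)*(r + 2)*(r + 3)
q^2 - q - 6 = (q - 3)*(q + 2)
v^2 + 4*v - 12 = (v - 2)*(v + 6)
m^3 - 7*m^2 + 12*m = m*(m - 4)*(m - 3)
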